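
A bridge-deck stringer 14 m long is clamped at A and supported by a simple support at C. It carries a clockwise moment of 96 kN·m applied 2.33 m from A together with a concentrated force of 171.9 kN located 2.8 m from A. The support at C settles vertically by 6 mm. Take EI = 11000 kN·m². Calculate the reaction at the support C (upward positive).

R_C = 12.69 kN

Remove the prop at C; the released (primary) structure is a cantilever built in at A.
Free-end deflection of the primary structure under the applied loading (downward +):
  clockwise couple 96 at a = 2.33: M₀a(2L − a)/(2EI) = 2871/EI
  point load 171.9 at a = 2.8: Pa²(3L − a)/(6EI) = 8805/EI
  δ_0 = 11676/EI
Tip deflection under a unit load at C: L³/(3EI) = 914.7/EI.
With EI = 11000 kN·m²: δ_0 = 1.0614 m and δ_{CC} = 0.083152 m/kN.
Compatibility — the beam at C must follow the support down by 0.006 m: δ_0 − R_C·δ_{CC} = 0.006, so R_C = (1.0614 − 0.006)/0.083152 = 12.69 kN.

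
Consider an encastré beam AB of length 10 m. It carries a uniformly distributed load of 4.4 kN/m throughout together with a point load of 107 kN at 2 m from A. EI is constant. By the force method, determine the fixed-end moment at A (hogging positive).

M_A = 173.6 kN·m

Take the two fixed-end moments M_A, M_B as redundants; the released structure is the simple span AB.
End rotations of the released simple span under the applied load (×1/EI):
  at A: UDL 4.4: wL³/(24EI) = 183.3/EI
  at B: UDL 4.4: wL³/(24EI) = 183.3/EI
  at A: point load 107 at a = 2: Pab(L + b)/(6LEI) = 513.6/EI
  at B: point load 107 at a = 2: Pab(L + a)/(6LEI) = 342.4/EI
  θ_A0 = 696.9/EI,  θ_B0 = 525.7/EI
Flexibility coefficients: a unit moment at one end gives L/(3EI) there and L/(6EI) at the far end, so f₁₁ = f₂₂ = 3.333/EI and f₁₂ = f₂₁ = 1.667/EI.
Compatibility — zero rotation at each built-in end:
  3.333 M_A + 1.667 M_B = 696.9
  1.667 M_A + 3.333 M_B = 525.7
Solving the pair gives M_A = 173.6 kN·m and M_B = 70.91 kN·m (hogging).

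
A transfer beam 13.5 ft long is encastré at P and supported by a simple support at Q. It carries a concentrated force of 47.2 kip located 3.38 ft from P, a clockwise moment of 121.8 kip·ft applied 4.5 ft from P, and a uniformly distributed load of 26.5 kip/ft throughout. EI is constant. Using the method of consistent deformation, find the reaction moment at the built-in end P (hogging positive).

Remove the prop at Q; the released (primary) structure is a cantilever built in at P.
Free-end deflection of the primary structure under the applied loading (downward +):
  point load 47.2 at a = 3.38: Pa²(3L − a)/(6EI) = 3336/EI
  clockwise couple 121.8 at a = 4.5: M₀a(2L − a)/(2EI) = 6166/EI
  UDL 26.5: wL⁴/(8EI) = 110025/EI
  δ_0 = 119527/EI
Tip deflection under a unit load at Q: L³/(3EI) = 820.1/EI.
The prop prevents deflection at Q: R_Q = δ_0/δ_{QQ} = 119527/820.1 = 145.7 kip.
Moment equilibrium about P: M_P = Σ(load moments about P) − R_Q·L = 2696 − 145.7×13.5 = 728.6 kip·ft.

M_P = 728.6 kip·ft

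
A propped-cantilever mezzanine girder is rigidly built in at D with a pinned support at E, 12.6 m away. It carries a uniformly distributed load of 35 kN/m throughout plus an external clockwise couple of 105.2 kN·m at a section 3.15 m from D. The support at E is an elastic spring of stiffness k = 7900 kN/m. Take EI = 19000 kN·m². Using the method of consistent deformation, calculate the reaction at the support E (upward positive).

R_E = 170.2 kN

Remove the prop at E; the released (primary) structure is a cantilever built in at D.
Downward deflection at the released point E due to the loads:
  UDL 35: wL⁴/(8EI) = 110271/EI
  clockwise couple 105.2 at a = 3.15: M₀a(2L − a)/(2EI) = 3653/EI
  δ_0 = 113924/EI
Tip deflection under a unit load at E: L³/(3EI) = 666.8/EI.
With EI = 19000 kN·m²: δ_0 = 5.996 m and δ_{EE} = 0.035094 m/kN.
Compatibility — the spring shortens by R_E/k under the reaction it provides: δ_0 − R_E·δ_{EE} = R_E/k. With 1/k = 0.000127 m/kN, R_E = δ_0 / (δ_{EE} + 1/k) = 5.996 / (0.035094 + 0.000127) = 170.2 kN.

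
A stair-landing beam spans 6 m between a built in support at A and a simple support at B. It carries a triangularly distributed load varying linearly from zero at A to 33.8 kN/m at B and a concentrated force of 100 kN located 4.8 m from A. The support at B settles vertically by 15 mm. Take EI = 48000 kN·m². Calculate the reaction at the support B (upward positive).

Release the roller at B. Primary structure: cantilever fixed at A.
Primary-structure tip deflection at B by superposition:
  triangular load, peak 33.8 at the free end: 11w₀L⁴/(120EI) = 4015/EI
  point load 100 at a = 4.8: Pa²(3L − a)/(6EI) = 5069/EI
  δ_0 = 9084/EI
Flexibility coefficient — unit upward force at B: δ_{BB} = L³/(3EI) = 72/EI.
With EI = 48000 kN·m²: δ_0 = 0.18926 m and δ_{BB} = 0.0015 m/kN.
Compatibility — the beam at B must follow the support down by 0.015 m: δ_0 − R_B·δ_{BB} = 0.015, so R_B = (0.18926 − 0.015)/0.0015 = 116.2 kN.

R_B = 116.2 kN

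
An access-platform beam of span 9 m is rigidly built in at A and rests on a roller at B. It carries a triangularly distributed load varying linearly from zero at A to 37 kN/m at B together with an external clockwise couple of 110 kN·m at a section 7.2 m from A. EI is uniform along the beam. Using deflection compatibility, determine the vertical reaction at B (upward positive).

R_B = 109.2 kN

Take the reaction at B as the redundant and release it; the primary structure is a cantilever fixed at A.
Deflection at B on the released cantilever, summing each load's contribution:
  triangular load, peak 37 at the free end: 11w₀L⁴/(120EI) = 22253/EI
  clockwise couple 110 at a = 7.2: M₀a(2L − a)/(2EI) = 4277/EI
  δ_0 = 26530/EI
Tip deflection under a unit load at B: L³/(3EI) = 243/EI.
Compatibility at B: δ_0 − R_B·δ_{BB} = 0, so R_B = 26530/243 = 109.2 kN.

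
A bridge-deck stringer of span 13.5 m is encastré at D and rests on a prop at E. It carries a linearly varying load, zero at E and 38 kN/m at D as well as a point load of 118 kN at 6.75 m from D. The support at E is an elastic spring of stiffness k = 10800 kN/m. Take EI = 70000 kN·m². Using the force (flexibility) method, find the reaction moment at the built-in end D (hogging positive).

M_D = 769.7 kN·m

Choose R_E as the redundant. The primary structure is the cantilever fixed at D.
Downward deflection at the released point E due to the loads:
  triangular load, peak 38 at the fixed end: w₀L⁴/(30EI) = 42072/EI
  point load 118 at a = 6.75: Pa²(3L − a)/(6EI) = 30242/EI
  δ_0 = 72315/EI
Flexibility coefficient — unit upward force at E: δ_{EE} = L³/(3EI) = 820.1/EI.
With EI = 70000 kN·m²: δ_0 = 1.0331 m and δ_{EE} = 0.011716 m/kN.
Compatibility — the spring shortens by R_E/k under the reaction it provides: δ_0 − R_E·δ_{EE} = R_E/k. With 1/k = 0.000093 m/kN, R_E = δ_0 / (δ_{EE} + 1/k) = 1.0331 / (0.011716 + 0.000093) = 87.48 kN.
Moment equilibrium about D: M_D = Σ(load moments about D) − R_E·L = 1951 − 87.48×13.5 = 769.7 kN·m.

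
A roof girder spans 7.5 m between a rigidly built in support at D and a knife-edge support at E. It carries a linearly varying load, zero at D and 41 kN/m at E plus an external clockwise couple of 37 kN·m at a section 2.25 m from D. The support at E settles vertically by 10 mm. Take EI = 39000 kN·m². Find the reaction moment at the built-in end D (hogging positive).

Take the reaction at E as the redundant and release it; the primary structure is a cantilever fixed at D.
Downward deflection at the released point E due to the loads:
  triangular load, peak 41 at the free end: 11w₀L⁴/(120EI) = 11892/EI
  clockwise couple 37 at a = 2.25: M₀a(2L − a)/(2EI) = 530.7/EI
  δ_0 = 12422/EI
Flexibility coefficient — unit upward force at E: δ_{EE} = L³/(3EI) = 140.6/EI.
With EI = 39000 kN·m²: δ_0 = 0.31852 m and δ_{EE} = 0.003606 m/kN.
Compatibility — the beam at E must follow the support down by 0.01 m: δ_0 − R_E·δ_{EE} = 0.01, so R_E = (0.31852 − 0.01)/0.003606 = 85.56 kN.
Moment equilibrium about D: M_D = Σ(load moments about D) − R_E·L = 805.8 − 85.56×7.5 = 164 kN·m.

M_D = 164 kN·m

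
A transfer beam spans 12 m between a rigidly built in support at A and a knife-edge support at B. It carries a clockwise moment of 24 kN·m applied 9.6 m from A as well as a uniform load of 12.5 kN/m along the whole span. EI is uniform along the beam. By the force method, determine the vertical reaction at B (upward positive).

R_B = 59.13 kN

Take the reaction at B as the redundant and release it; the primary structure is a cantilever fixed at A.
Free-end deflection of the primary structure under the applied loading (downward +):
  clockwise couple 24 at a = 9.6: M₀a(2L − a)/(2EI) = 1659/EI
  UDL 12.5: wL⁴/(8EI) = 32400/EI
  δ_0 = 34059/EI
Tip deflection under a unit load at B: L³/(3EI) = 576/EI.
The prop prevents deflection at B: R_B = δ_0/δ_{BB} = 34059/576 = 59.13 kN.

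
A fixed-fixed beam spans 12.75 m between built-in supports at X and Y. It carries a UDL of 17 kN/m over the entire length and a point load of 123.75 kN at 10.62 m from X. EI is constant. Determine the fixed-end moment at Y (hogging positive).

Release both end moments; the primary structure is a simply-supported span XY with redundants M_X and M_Y.
On the primary (simply-supported) span, the end slopes from the loading are:
  at X: UDL 17: wL³/(24EI) = 1468/EI
  at Y: UDL 17: wL³/(24EI) = 1468/EI
  at X: point load 123.75 at a = 10.62: Pab(L + b)/(6LEI) = 544.5/EI
  at Y: point load 123.75 at a = 10.62: Pab(L + a)/(6LEI) = 855.2/EI
  θ_X0 = 2013/EI,  θ_Y0 = 2323/EI
Flexibility coefficients: a unit moment at one end gives L/(3EI) there and L/(6EI) at the far end, so f₁₁ = f₂₂ = 4.25/EI and f₁₂ = f₂₁ = 2.125/EI.
Compatibility — zero rotation at each built-in end:
  4.25 M_X + 2.125 M_Y = 2013
  2.125 M_X + 4.25 M_Y = 2323
Solving the pair gives M_X = 267 kN·m and M_Y = 413.2 kN·m (hogging).

M_Y = 413.2 kN·m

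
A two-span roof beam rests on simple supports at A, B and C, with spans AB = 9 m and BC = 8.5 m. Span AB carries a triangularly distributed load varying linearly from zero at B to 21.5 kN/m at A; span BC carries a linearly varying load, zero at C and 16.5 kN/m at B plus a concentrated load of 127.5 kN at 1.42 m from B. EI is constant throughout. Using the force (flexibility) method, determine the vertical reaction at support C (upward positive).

R_C = 26.09 kN

Insert a hinge at B; M_B is the redundant, and each span becomes simply supported.
End slopes at the hinge B, treating each span as simply supported:
  span AB: triangular load, peak 21.5: 7w₀L³/(360EI) = 304.8/EI
  span BC: triangular load, peak 16.5: w₀L³/(45EI) = 225.2/EI
  span BC: point load 127.5 at a = 1.42: Pab(L + b)/(6LEI) = 391.6/EI
  relative rotation θ_0 = (304.8 + 616.8)/EI = 921.5/EI
A unit hogging moment at B produces rotation L₁/(3EI) + L₂/(3EI) = 5.833/EI.
Slope continuity at B: θ_0 = M_B·5.833/EI, so M_B = 921.5/5.833 = 158 kN·m (hogging).
Span BC, ΣM about C: R_B^{BC}·8.5 = 1300 + 158, so R_B^{BC} = 171.5 kN and R_C = 197.6 − 171.5 = 26.09 kN.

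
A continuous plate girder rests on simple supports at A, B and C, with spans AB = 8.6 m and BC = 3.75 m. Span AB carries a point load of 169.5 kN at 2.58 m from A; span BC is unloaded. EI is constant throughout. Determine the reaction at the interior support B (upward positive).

Take M_B as the redundant. Released structure: two simple spans AB and BC with a hinge at B.
End slopes at the hinge B, treating each span as simply supported:
  span AB: point load 169.5 at a = 2.58: Pab(L + a)/(6LEI) = 570.4/EI
  relative rotation θ_0 = (570.4 + 0)/EI = 570.4/EI
A unit hogging moment at B produces rotation L₁/(3EI) + L₂/(3EI) = 4.117/EI.
Slope continuity at B: θ_0 = M_B·4.117/EI, so M_B = 570.4/4.117 = 138.6 kN·m (hogging).
Span AB, ΣM about A with M_B applied at B: R_B^{AB}·8.6 = 437.3 + 138.6, so R_B^{AB} = 66.96 kN and R_A = 169.5 − 66.96 = 102.5 kN.
Span BC, ΣM about C: R_B^{BC}·3.75 = 0 + 138.6, so R_B^{BC} = 36.95 kN and R_C = 0 − 36.95 = -36.95 kN.
R_B = 66.96 + 36.95 = 103.9 kN.

R_B = 103.9 kN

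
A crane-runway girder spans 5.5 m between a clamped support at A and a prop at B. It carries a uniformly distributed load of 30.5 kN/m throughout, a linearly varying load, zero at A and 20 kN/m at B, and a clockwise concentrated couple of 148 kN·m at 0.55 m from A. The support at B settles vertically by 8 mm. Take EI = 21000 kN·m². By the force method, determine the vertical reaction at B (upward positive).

R_B = 97.8 kN

Choose R_B as the redundant. The primary structure is the cantilever fixed at A.
Deflection at B on the released cantilever, summing each load's contribution:
  UDL 30.5: wL⁴/(8EI) = 3489/EI
  triangular load, peak 20 at the free end: 11w₀L⁴/(120EI) = 1678/EI
  clockwise couple 148 at a = 0.55: M₀a(2L − a)/(2EI) = 425.3/EI
  δ_0 = 5592/EI
Flexibility coefficient — unit upward force at B: δ_{BB} = L³/(3EI) = 55.46/EI.
With EI = 21000 kN·m²: δ_0 = 0.26627 m and δ_{BB} = 0.002641 m/kN.
Compatibility — the beam at B must follow the support down by 0.008 m: δ_0 − R_B·δ_{BB} = 0.008, so R_B = (0.26627 − 0.008)/0.002641 = 97.8 kN.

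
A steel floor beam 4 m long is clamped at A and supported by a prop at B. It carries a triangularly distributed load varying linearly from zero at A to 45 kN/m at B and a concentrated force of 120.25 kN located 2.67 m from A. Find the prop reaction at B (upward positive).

R_B = 112 kN

Remove the prop at B; the released (primary) structure is a cantilever built in at A.
Primary-structure tip deflection at B by superposition:
  triangular load, peak 45 at the free end: 11w₀L⁴/(120EI) = 1056/EI
  point load 120.25 at a = 2.67: Pa²(3L − a)/(6EI) = 1333/EI
  δ_0 = 2389/EI
Tip deflection under a unit load at B: L³/(3EI) = 21.33/EI.
The prop prevents deflection at B: R_B = δ_0/δ_{BB} = 2389/21.33 = 112 kN.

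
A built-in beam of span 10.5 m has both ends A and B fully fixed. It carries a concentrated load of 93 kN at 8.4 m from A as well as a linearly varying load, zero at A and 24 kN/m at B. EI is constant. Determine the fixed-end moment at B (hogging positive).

M_B = 257.3 kN·m

Release both end moments; the primary structure is a simply-supported span AB with redundants M_A and M_B.
End rotations of the released simple span under the applied load (×1/EI):
  at A: point load 93 at a = 8.4: Pab(L + b)/(6LEI) = 328.1/EI
  at B: point load 93 at a = 8.4: Pab(L + a)/(6LEI) = 492.2/EI
  at A: triangular load, peak 24: 7w₀L³/(360EI) = 540.2/EI
  at B: triangular load, peak 24: w₀L³/(45EI) = 617.4/EI
  θ_A0 = 868.3/EI,  θ_B0 = 1110/EI
Flexibility coefficients: a unit moment at one end gives L/(3EI) there and L/(6EI) at the far end, so f₁₁ = f₂₂ = 3.5/EI and f₁₂ = f₂₁ = 1.75/EI.
Compatibility — zero rotation at each built-in end:
  3.5 M_A + 1.75 M_B = 868.3
  1.75 M_A + 3.5 M_B = 1110
Solving the pair gives M_A = 119.4 kN·m and M_B = 257.3 kN·m (hogging).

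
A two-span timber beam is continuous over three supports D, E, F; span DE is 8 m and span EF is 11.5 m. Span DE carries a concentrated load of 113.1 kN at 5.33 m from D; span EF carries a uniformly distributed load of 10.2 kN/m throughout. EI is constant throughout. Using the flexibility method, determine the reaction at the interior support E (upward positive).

R_E = 169.7 kN

Release continuity at E by inserting a hinge; the redundant is the internal moment M_E. The primary structure is two simply-supported spans DE and EF.
End slopes at the hinge E, treating each span as simply supported:
  span DE: point load 113.1 at a = 5.33: Pab(L + a)/(6LEI) = 447/EI
  span EF: UDL 10.2: wL³/(24EI) = 646.4/EI
  relative rotation θ_0 = (447 + 646.4)/EI = 1093/EI
A unit hogging moment at E produces rotation L₁/(3EI) + L₂/(3EI) = 6.5/EI.
Slope continuity at E: θ_0 = M_E·6.5/EI, so M_E = 1093/6.5 = 168.2 kN·m (hogging).
Span DE, ΣM about D with M_E applied at E: R_E^{DE}·8 = 602.8 + 168.2, so R_E^{DE} = 96.38 kN and R_D = 113.1 − 96.38 = 16.72 kN.
Span EF, ΣM about F: R_E^{EF}·11.5 = 674.5 + 168.2, so R_E^{EF} = 73.28 kN and R_F = 117.3 − 73.28 = 44.02 kN.
R_E = 96.38 + 73.28 = 169.7 kN.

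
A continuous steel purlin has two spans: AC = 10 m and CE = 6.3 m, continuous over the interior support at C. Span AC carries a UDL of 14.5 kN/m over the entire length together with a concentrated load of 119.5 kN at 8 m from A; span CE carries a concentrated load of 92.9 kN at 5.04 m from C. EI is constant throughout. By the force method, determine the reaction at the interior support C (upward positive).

Insert a hinge at C; M_C is the redundant, and each span becomes simply supported.
Rotations at C on the released spans (each span's end-slope, ×1/EI):
  span AC: UDL 14.5: wL³/(24EI) = 604.2/EI
  span AC: point load 119.5 at a = 8: Pab(L + a)/(6LEI) = 573.6/EI
  span CE: point load 92.9 at a = 5.04: Pab(L + b)/(6LEI) = 118/EI
  relative rotation θ_0 = (1178 + 118)/EI = 1296/EI
A unit hogging moment at C produces rotation L₁/(3EI) + L₂/(3EI) = 5.433/EI.
Compatibility: M_C·(L₁+L₂)/(3EI) = θ_0, giving M_C = 238.5 kN·m (hogging).
Span AC, ΣM about A with M_C applied at C: R_C^{AC}·10 = 1681 + 238.5, so R_C^{AC} = 191.9 kN and R_A = 264.5 − 191.9 = 72.55 kN.
Span CE, ΣM about E: R_C^{CE}·6.3 = 117.1 + 238.5, so R_C^{CE} = 56.43 kN and R_E = 92.9 − 56.43 = 36.47 kN.
R_C = 191.9 + 56.43 = 248.4 kN.

R_C = 248.4 kN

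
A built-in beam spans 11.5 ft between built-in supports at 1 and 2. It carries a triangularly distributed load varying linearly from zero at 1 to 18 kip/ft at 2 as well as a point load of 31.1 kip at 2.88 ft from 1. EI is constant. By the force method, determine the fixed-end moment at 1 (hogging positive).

M_1 = 129.7 kip·ft

Release both end moments; the primary structure is a simply-supported span 12 with redundants M_1 and M_2.
Simple-span end rotations at 1 and 2 under the given loads:
  at 1: triangular load, peak 18: 7w₀L³/(360EI) = 532.3/EI
  at 2: triangular load, peak 18: w₀L³/(45EI) = 608.4/EI
  at 1: point load 31.1 at a = 2.88: Pab(L + b)/(6LEI) = 225.1/EI
  at 2: point load 31.1 at a = 2.88: Pab(L + a)/(6LEI) = 160.9/EI
  θ_10 = 757.4/EI,  θ_20 = 769.3/EI
Flexibility coefficients: a unit moment at one end gives L/(3EI) there and L/(6EI) at the far end, so f₁₁ = f₂₂ = 3.833/EI and f₁₂ = f₂₁ = 1.917/EI.
Compatibility — zero rotation at each built-in end:
  3.833 M_1 + 1.917 M_2 = 757.4
  1.917 M_1 + 3.833 M_2 = 769.3
Solving the pair gives M_1 = 129.7 kip·ft and M_2 = 135.8 kip·ft (hogging).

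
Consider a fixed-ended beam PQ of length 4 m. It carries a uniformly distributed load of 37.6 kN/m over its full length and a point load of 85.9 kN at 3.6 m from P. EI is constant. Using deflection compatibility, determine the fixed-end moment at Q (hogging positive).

M_Q = 77.96 kN·m

Release both end moments; the primary structure is a simply-supported span PQ with redundants M_P and M_Q.
End rotations of the released simple span under the applied load (×1/EI):
  at P: UDL 37.6: wL³/(24EI) = 100.3/EI
  at Q: UDL 37.6: wL³/(24EI) = 100.3/EI
  at P: point load 85.9 at a = 3.6: Pab(L + b)/(6LEI) = 22.68/EI
  at Q: point load 85.9 at a = 3.6: Pab(L + a)/(6LEI) = 39.17/EI
  θ_P0 = 122.9/EI,  θ_Q0 = 139.4/EI
Flexibility coefficients: a unit moment at one end gives L/(3EI) there and L/(6EI) at the far end, so f₁₁ = f₂₂ = 1.333/EI and f₁₂ = f₂₁ = 0.6667/EI.
Compatibility — zero rotation at each built-in end:
  1.333 M_P + 0.6667 M_Q = 122.9
  0.6667 M_P + 1.333 M_Q = 139.4
Solving the pair gives M_P = 53.23 kN·m and M_Q = 77.96 kN·m (hogging).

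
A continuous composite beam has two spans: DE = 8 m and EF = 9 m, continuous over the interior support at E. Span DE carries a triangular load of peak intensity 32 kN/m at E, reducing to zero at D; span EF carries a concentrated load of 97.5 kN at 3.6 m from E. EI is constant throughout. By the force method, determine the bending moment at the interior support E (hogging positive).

Take M_E as the redundant. Released structure: two simple spans DE and EF with a hinge at E.
Discontinuity in slope at E on the released structure — sum the simple-span end rotations:
  span DE: triangular load, peak 32: w₀L³/(45EI) = 364.1/EI
  span EF: point load 97.5 at a = 3.6: Pab(L + b)/(6LEI) = 505.4/EI
  relative rotation θ_0 = (364.1 + 505.4)/EI = 869.5/EI
A unit hogging moment at E produces rotation L₁/(3EI) + L₂/(3EI) = 5.667/EI.
Slope continuity at E: θ_0 = M_E·5.667/EI, so M_E = 869.5/5.667 = 153.4 kN·m (hogging).

M_E = 153.4 kN·m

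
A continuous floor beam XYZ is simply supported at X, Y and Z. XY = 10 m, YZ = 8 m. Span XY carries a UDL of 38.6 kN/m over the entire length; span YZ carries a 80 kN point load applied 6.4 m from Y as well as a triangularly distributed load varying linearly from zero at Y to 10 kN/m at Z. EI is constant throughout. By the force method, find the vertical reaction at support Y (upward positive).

Take M_Y as the redundant. Released structure: two simple spans XY and YZ with a hinge at Y.
Rotations at Y on the released spans (each span's end-slope, ×1/EI):
  span XY: UDL 38.6: wL³/(24EI) = 1608/EI
  span YZ: point load 80 at a = 6.4: Pab(L + b)/(6LEI) = 163.8/EI
  span YZ: triangular load, peak 10: 7w₀L³/(360EI) = 99.56/EI
  relative rotation θ_0 = (1608 + 263.4)/EI = 1872/EI
A unit hogging moment at Y produces rotation L₁/(3EI) + L₂/(3EI) = 6/EI.
Slope continuity at Y: θ_0 = M_Y·6/EI, so M_Y = 1872/6 = 312 kN·m (hogging).
Span XY, ΣM about X with M_Y applied at Y: R_Y^{XY}·10 = 1930 + 312, so R_Y^{XY} = 224.2 kN and R_X = 386 − 224.2 = 161.8 kN.
Span YZ, ΣM about Z: R_Y^{YZ}·8 = 234.7 + 312, so R_Y^{YZ} = 68.33 kN and R_Z = 120 − 68.33 = 51.67 kN.
R_Y = 224.2 + 68.33 = 292.5 kN.

R_Y = 292.5 kN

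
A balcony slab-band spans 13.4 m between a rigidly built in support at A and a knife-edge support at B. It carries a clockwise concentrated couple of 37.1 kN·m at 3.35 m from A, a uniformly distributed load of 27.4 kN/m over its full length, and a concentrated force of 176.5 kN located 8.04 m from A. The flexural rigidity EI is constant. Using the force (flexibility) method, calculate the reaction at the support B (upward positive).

R_B = 215.7 kN

Take the reaction at B as the redundant and release it; the primary structure is a cantilever fixed at A.
Deflection at B on the released cantilever, summing each load's contribution:
  clockwise couple 37.1 at a = 3.35: M₀a(2L − a)/(2EI) = 1457/EI
  UDL 27.4: wL⁴/(8EI) = 110428/EI
  point load 176.5 at a = 8.04: Pa²(3L − a)/(6EI) = 61154/EI
  δ_0 = 173039/EI
Flexibility coefficient — unit upward force at B: δ_{BB} = L³/(3EI) = 802/EI.
Compatibility at B: δ_0 − R_B·δ_{BB} = 0, so R_B = 173039/802 = 215.7 kN.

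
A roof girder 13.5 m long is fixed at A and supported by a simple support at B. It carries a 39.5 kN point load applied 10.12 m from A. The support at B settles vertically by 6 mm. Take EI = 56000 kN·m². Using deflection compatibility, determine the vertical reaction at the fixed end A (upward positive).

Choose R_B as the redundant. The primary structure is the cantilever fixed at A.
Primary-structure tip deflection at B by superposition:
  point load 39.5 at a = 10.12: Pa²(3L − a)/(6EI) = 20483/EI
Flexibility coefficient — unit upward force at B: δ_{BB} = L³/(3EI) = 820.1/EI.
With EI = 56000 kN·m²: δ_0 = 0.36577 m and δ_{BB} = 0.014645 m/kN.
Compatibility — the beam at B must follow the support down by 0.006 m: δ_0 − R_B·δ_{BB} = 0.006, so R_B = (0.36577 − 0.006)/0.014645 = 24.57 kN.
Vertical equilibrium: R_A = ΣP − R_B = 39.5 − 24.57 = 14.93 kN.

R_A = 14.93 kN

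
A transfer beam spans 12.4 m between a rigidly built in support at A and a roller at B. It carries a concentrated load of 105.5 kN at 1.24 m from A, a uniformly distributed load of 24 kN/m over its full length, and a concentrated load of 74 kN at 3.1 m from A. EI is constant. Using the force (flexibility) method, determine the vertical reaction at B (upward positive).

Release the roller at B. Primary structure: cantilever fixed at A.
Downward deflection at the released point B due to the loads:
  point load 105.5 at a = 1.24: Pa²(3L − a)/(6EI) = 972.2/EI
  UDL 24: wL⁴/(8EI) = 70926/EI
  point load 74 at a = 3.1: Pa²(3L − a)/(6EI) = 4042/EI
  δ_0 = 75940/EI
Flexibility coefficient — unit upward force at B: δ_{BB} = L³/(3EI) = 635.5/EI.
Compatibility at B: δ_0 − R_B·δ_{BB} = 0, so R_B = 75940/635.5 = 119.5 kN.

R_B = 119.5 kN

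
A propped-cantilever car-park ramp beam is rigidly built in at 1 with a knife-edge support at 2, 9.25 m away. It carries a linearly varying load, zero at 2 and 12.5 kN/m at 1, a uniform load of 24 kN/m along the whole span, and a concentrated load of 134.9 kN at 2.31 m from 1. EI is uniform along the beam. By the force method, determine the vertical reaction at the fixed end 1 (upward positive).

R_1 = 308.3 kN

Release the roller at 2. Primary structure: cantilever fixed at 1.
Primary-structure tip deflection at 2 by superposition:
  triangular load, peak 12.5 at the fixed end: w₀L⁴/(30EI) = 3050/EI
  UDL 24: wL⁴/(8EI) = 21963/EI
  point load 134.9 at a = 2.31: Pa²(3L − a)/(6EI) = 3052/EI
  δ_0 = 28065/EI
Tip deflection under a unit load at 2: L³/(3EI) = 263.8/EI.
Compatibility at 2: δ_0 − R_2·δ_{22} = 0, so R_2 = 28065/263.8 = 106.4 kN.
Vertical equilibrium: R_1 = ΣP − R_2 = 414.7 − 106.4 = 308.3 kN.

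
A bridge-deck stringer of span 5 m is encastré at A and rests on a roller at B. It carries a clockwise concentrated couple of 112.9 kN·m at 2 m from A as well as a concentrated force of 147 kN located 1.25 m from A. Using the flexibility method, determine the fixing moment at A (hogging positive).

M_A = 125.1 kN·m

Choose R_B as the redundant. The primary structure is the cantilever fixed at A.
Free-end deflection of the primary structure under the applied loading (downward +):
  clockwise couple 112.9 at a = 2: M₀a(2L − a)/(2EI) = 903.2/EI
  point load 147 at a = 1.25: Pa²(3L − a)/(6EI) = 526.4/EI
  δ_0 = 1430/EI
Tip deflection under a unit load at B: L³/(3EI) = 41.67/EI.
Compatibility at B: δ_0 − R_B·δ_{BB} = 0, so R_B = 1430/41.67 = 34.31 kN.
Moment equilibrium about A: M_A = Σ(load moments about A) − R_B·L = 296.6 − 34.31×5 = 125.1 kN·m.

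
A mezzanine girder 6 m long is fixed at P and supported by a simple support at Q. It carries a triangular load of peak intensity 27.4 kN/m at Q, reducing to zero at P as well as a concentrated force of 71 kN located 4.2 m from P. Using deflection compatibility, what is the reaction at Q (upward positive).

R_Q = 85.22 kN

Choose R_Q as the redundant. The primary structure is the cantilever fixed at P.
Free-end deflection of the primary structure under the applied loading (downward +):
  triangular load, peak 27.4 at the free end: 11w₀L⁴/(120EI) = 3255/EI
  point load 71 at a = 4.2: Pa²(3L − a)/(6EI) = 2881/EI
  δ_0 = 6136/EI
Tip deflection under a unit load at Q: L³/(3EI) = 72/EI.
Compatibility at Q: δ_0 − R_Q·δ_{QQ} = 0, so R_Q = 6136/72 = 85.22 kN.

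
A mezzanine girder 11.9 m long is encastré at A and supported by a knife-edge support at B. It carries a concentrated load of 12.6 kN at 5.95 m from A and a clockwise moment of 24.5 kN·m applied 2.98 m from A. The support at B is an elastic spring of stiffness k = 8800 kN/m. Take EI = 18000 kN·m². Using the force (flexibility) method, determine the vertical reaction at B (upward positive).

R_B = 5.271 kN

Remove the prop at B; the released (primary) structure is a cantilever built in at A.
Deflection at B on the released cantilever, summing each load's contribution:
  point load 12.6 at a = 5.95: Pa²(3L − a)/(6EI) = 2212/EI
  clockwise couple 24.5 at a = 2.98: M₀a(2L − a)/(2EI) = 760/EI
  δ_0 = 2972/EI
Flexibility coefficient — unit upward force at B: δ_{BB} = L³/(3EI) = 561.7/EI.
With EI = 18000 kN·m²: δ_0 = 0.1651 m and δ_{BB} = 0.031207 m/kN.
Compatibility — the spring shortens by R_B/k under the reaction it provides: δ_0 − R_B·δ_{BB} = R_B/k. With 1/k = 0.000114 m/kN, R_B = δ_0 / (δ_{BB} + 1/k) = 0.1651 / (0.031207 + 0.000114) = 5.271 kN.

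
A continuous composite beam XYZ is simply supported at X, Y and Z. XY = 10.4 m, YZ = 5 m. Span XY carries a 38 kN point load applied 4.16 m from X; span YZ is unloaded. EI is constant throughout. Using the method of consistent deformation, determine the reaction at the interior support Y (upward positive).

Release continuity at Y by inserting a hinge; the redundant is the internal moment M_Y. The primary structure is two simply-supported spans XY and YZ.
End slopes at the hinge Y, treating each span as simply supported:
  span XY: point load 38 at a = 4.16: Pab(L + a)/(6LEI) = 230.2/EI
  relative rotation θ_0 = (230.2 + 0)/EI = 230.2/EI
A unit hogging moment at Y produces rotation L₁/(3EI) + L₂/(3EI) = 5.133/EI.
Slope continuity at Y: θ_0 = M_Y·5.133/EI, so M_Y = 230.2/5.133 = 44.84 kN·m (hogging).
Span XY, ΣM about X with M_Y applied at Y: R_Y^{XY}·10.4 = 158.1 + 44.84, so R_Y^{XY} = 19.51 kN and R_X = 38 − 19.51 = 18.49 kN.
Span YZ, ΣM about Z: R_Y^{YZ}·5 = 0 + 44.84, so R_Y^{YZ} = 8.967 kN and R_Z = 0 − 8.967 = -8.967 kN.
R_Y = 19.51 + 8.967 = 28.48 kN.

R_Y = 28.48 kN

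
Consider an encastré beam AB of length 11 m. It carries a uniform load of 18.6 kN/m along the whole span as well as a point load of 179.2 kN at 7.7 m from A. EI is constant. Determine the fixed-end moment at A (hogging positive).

Take the two fixed-end moments M_A, M_B as redundants; the released structure is the simple span AB.
Simple-span end rotations at A and B under the given loads:
  at A: UDL 18.6: wL³/(24EI) = 1032/EI
  at B: UDL 18.6: wL³/(24EI) = 1032/EI
  at A: point load 179.2 at a = 7.7: Pab(L + b)/(6LEI) = 986.6/EI
  at B: point load 179.2 at a = 7.7: Pab(L + a)/(6LEI) = 1290/EI
  θ_A0 = 2018/EI,  θ_B0 = 2322/EI
Flexibility coefficients: a unit moment at one end gives L/(3EI) there and L/(6EI) at the far end, so f₁₁ = f₂₂ = 3.667/EI and f₁₂ = f₂₁ = 1.833/EI.
Compatibility — zero rotation at each built-in end:
  3.667 M_A + 1.833 M_B = 2018
  1.833 M_A + 3.667 M_B = 2322
Solving the pair gives M_A = 311.7 kN·m and M_B = 477.3 kN·m (hogging).

M_A = 311.7 kN·m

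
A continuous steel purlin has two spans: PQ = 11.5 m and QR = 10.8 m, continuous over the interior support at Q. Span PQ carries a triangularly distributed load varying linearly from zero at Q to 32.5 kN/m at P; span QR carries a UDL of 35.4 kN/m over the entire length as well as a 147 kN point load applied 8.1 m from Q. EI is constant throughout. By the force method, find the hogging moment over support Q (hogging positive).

M_Q = 469.4 kN·m

Take M_Q as the redundant. Released structure: two simple spans PQ and QR with a hinge at Q.
End slopes at the hinge Q, treating each span as simply supported:
  span PQ: triangular load, peak 32.5: 7w₀L³/(360EI) = 961.1/EI
  span QR: UDL 35.4: wL³/(24EI) = 1858/EI
  span QR: point load 147 at a = 8.1: Pab(L + b)/(6LEI) = 669.8/EI
  relative rotation θ_0 = (961.1 + 2528)/EI = 3489/EI
A unit hogging moment at Q produces rotation L₁/(3EI) + L₂/(3EI) = 7.433/EI.
Compatibility: M_Q·(L₁+L₂)/(3EI) = θ_0, giving M_Q = 469.4 kN·m (hogging).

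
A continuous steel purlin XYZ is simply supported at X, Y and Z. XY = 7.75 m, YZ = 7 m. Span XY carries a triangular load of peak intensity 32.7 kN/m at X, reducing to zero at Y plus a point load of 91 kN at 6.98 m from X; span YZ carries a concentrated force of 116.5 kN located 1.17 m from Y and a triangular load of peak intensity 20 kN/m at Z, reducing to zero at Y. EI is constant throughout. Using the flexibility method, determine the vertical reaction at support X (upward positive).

Take M_Y as the redundant. Released structure: two simple spans XY and YZ with a hinge at Y.
Rotations at Y on the released spans (each span's end-slope, ×1/EI):
  span XY: triangular load, peak 32.7: 7w₀L³/(360EI) = 296/EI
  span XY: point load 91 at a = 6.98: Pab(L + a)/(6LEI) = 154.9/EI
  span YZ: point load 116.5 at a = 1.17: Pab(L + b)/(6LEI) = 242.7/EI
  span YZ: triangular load, peak 20: 7w₀L³/(360EI) = 133.4/EI
  relative rotation θ_0 = (450.9 + 376.1)/EI = 827/EI
A unit hogging moment at Y produces rotation L₁/(3EI) + L₂/(3EI) = 4.917/EI.
Compatibility: M_Y·(L₁+L₂)/(3EI) = θ_0, giving M_Y = 168.2 kN·m (hogging).
Span XY, ΣM about X with M_Y applied at Y: R_Y^{XY}·7.75 = 962.5 + 168.2, so R_Y^{XY} = 145.9 kN and R_X = 217.7 − 145.9 = 71.81 kN.

R_X = 71.81 kN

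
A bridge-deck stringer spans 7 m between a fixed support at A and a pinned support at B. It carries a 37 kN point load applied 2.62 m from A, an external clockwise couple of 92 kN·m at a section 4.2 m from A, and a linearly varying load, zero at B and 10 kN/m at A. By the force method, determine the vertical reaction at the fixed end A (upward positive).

Release the roller at B. Primary structure: cantilever fixed at A.
Free-end deflection of the primary structure under the applied loading (downward +):
  point load 37 at a = 2.62: Pa²(3L − a)/(6EI) = 778/EI
  clockwise couple 92 at a = 4.2: M₀a(2L − a)/(2EI) = 1893/EI
  triangular load, peak 10 at the fixed end: w₀L⁴/(30EI) = 800.3/EI
  δ_0 = 3472/EI
Tip deflection under a unit load at B: L³/(3EI) = 114.3/EI.
Compatibility at B: δ_0 − R_B·δ_{BB} = 0, so R_B = 3472/114.3 = 30.36 kN.
Vertical equilibrium: R_A = ΣP − R_B = 72 − 30.36 = 41.64 kN.

R_A = 41.64 kN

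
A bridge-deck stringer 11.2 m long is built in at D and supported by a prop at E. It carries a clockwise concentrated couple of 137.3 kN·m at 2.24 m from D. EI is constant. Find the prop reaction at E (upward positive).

Take the reaction at E as the redundant and release it; the primary structure is a cantilever fixed at D.
Deflection at E on the released cantilever, summing each load's contribution:
  clockwise couple 137.3 at a = 2.24: M₀a(2L − a)/(2EI) = 3100/EI
Tip deflection under a unit load at E: L³/(3EI) = 468.3/EI.
Compatibility at E: δ_0 − R_E·δ_{EE} = 0, so R_E = 3100/468.3 = 6.62 kN.

R_E = 6.62 kN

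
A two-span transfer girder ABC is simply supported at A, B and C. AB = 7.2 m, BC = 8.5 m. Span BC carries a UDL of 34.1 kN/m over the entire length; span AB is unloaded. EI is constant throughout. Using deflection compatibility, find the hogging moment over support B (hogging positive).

Release continuity at B by inserting a hinge; the redundant is the internal moment M_B. The primary structure is two simply-supported spans AB and BC.
Discontinuity in slope at B on the released structure — sum the simple-span end rotations:
  span BC: UDL 34.1: wL³/(24EI) = 872.6/EI
  relative rotation θ_0 = (0 + 872.6)/EI = 872.6/EI
A unit hogging moment at B produces rotation L₁/(3EI) + L₂/(3EI) = 5.233/EI.
Slope continuity at B: θ_0 = M_B·5.233/EI, so M_B = 872.6/5.233 = 166.7 kN·m (hogging).

M_B = 166.7 kN·m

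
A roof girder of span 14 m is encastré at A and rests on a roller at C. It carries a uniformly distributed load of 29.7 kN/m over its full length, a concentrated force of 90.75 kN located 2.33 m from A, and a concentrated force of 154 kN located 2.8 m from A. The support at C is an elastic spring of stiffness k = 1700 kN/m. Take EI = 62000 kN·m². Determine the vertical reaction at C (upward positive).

Take the reaction at C as the redundant and release it; the primary structure is a cantilever fixed at A.
Primary-structure tip deflection at C by superposition:
  UDL 29.7: wL⁴/(8EI) = 142619/EI
  point load 90.75 at a = 2.33: Pa²(3L − a)/(6EI) = 3257/EI
  point load 154 at a = 2.8: Pa²(3L − a)/(6EI) = 7888/EI
  δ_0 = 153765/EI
Tip deflection under a unit load at C: L³/(3EI) = 914.7/EI.
With EI = 62000 kN·m²: δ_0 = 2.4801 m and δ_{CC} = 0.014753 m/kN.
Compatibility — the spring shortens by R_C/k under the reaction it provides: δ_0 − R_C·δ_{CC} = R_C/k. With 1/k = 0.000588 m/kN, R_C = δ_0 / (δ_{CC} + 1/k) = 2.4801 / (0.014753 + 0.000588) = 161.7 kN.

R_C = 161.7 kN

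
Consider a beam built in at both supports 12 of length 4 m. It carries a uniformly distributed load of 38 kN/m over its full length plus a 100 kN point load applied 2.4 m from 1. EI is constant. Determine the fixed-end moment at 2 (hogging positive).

M_2 = 108.3 kN·m

Release both end moments; the primary structure is a simply-supported span 12 with redundants M_1 and M_2.
On the primary (simply-supported) span, the end slopes from the loading are:
  at 1: UDL 38: wL³/(24EI) = 101.3/EI
  at 2: UDL 38: wL³/(24EI) = 101.3/EI
  at 1: point load 100 at a = 2.4: Pab(L + b)/(6LEI) = 89.6/EI
  at 2: point load 100 at a = 2.4: Pab(L + a)/(6LEI) = 102.4/EI
  θ_10 = 190.9/EI,  θ_20 = 203.7/EI
Flexibility coefficients: a unit moment at one end gives L/(3EI) there and L/(6EI) at the far end, so f₁₁ = f₂₂ = 1.333/EI and f₁₂ = f₂₁ = 0.6667/EI.
Compatibility — zero rotation at each built-in end:
  1.333 M_1 + 0.6667 M_2 = 190.9
  0.6667 M_1 + 1.333 M_2 = 203.7
Solving the pair gives M_1 = 89.07 kN·m and M_2 = 108.3 kN·m (hogging).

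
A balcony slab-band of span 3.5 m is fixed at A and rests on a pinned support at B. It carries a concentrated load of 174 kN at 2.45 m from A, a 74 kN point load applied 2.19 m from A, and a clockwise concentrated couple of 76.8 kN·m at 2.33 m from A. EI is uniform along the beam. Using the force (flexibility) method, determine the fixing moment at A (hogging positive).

M_A = 99.28 kN·m

Take the reaction at B as the redundant and release it; the primary structure is a cantilever fixed at A.
Deflection at B on the released cantilever, summing each load's contribution:
  point load 174 at a = 2.45: Pa²(3L − a)/(6EI) = 1401/EI
  point load 74 at a = 2.19: Pa²(3L − a)/(6EI) = 491.6/EI
  clockwise couple 76.8 at a = 2.33: M₀a(2L − a)/(2EI) = 417.8/EI
  δ_0 = 2311/EI
Flexibility coefficient — unit upward force at B: δ_{BB} = L³/(3EI) = 14.29/EI.
The prop prevents deflection at B: R_B = δ_0/δ_{BB} = 2311/14.29 = 161.7 kN.
Moment equilibrium about A: M_A = Σ(load moments about A) − R_B·L = 665.2 − 161.7×3.5 = 99.28 kN·m.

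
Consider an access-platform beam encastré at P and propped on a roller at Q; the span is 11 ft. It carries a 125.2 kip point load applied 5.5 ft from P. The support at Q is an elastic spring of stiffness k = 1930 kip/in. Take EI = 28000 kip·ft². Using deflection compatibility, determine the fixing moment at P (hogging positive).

Release the roller at Q. Primary structure: cantilever fixed at P.
Primary-structure tip deflection at Q by superposition:
  point load 125.2 at a = 5.5: Pa²(3L − a)/(6EI) = 17358/EI
Flexibility coefficient — unit upward force at Q: δ_{QQ} = L³/(3EI) = 443.7/EI.
With EI = 28000 kip·ft²: δ_0 = 0.61994 ft and δ_{QQ} = 0.015845 ft/kip.
Compatibility — the spring shortens by R_Q/k under the reaction it provides: δ_0 − R_Q·δ_{QQ} = R_Q/k. With 1/k = 1/(1930×12) ft/kip = 0.000043 ft/kip, R_Q = δ_0 / (δ_{QQ} + 1/k) = 0.61994 / (0.015845 + 0.000043) = 39.02 kip.
Moment equilibrium about P: M_P = Σ(load moments about P) − R_Q·L = 688.6 − 39.02×11 = 259.4 kip·ft.

M_P = 259.4 kip·ft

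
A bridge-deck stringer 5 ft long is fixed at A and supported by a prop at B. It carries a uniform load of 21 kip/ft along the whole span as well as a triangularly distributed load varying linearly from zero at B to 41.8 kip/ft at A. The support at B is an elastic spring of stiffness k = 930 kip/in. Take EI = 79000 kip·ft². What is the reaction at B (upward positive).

R_B = 51.52 kip

Remove the prop at B; the released (primary) structure is a cantilever built in at A.
Deflection at B on the released cantilever, summing each load's contribution:
  UDL 21: wL⁴/(8EI) = 1641/EI
  triangular load, peak 41.8 at the fixed end: w₀L⁴/(30EI) = 870.8/EI
  δ_0 = 2511/EI
Tip deflection under a unit load at B: L³/(3EI) = 41.67/EI.
With EI = 79000 kip·ft²: δ_0 = 0.031791 ft and δ_{BB} = 0.000527 ft/kip.
Compatibility — the spring shortens by R_B/k under the reaction it provides: δ_0 − R_B·δ_{BB} = R_B/k. With 1/k = 1/(930×12) ft/kip = 0.00009 ft/kip, R_B = δ_0 / (δ_{BB} + 1/k) = 0.031791 / (0.000527 + 0.00009) = 51.52 kip.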